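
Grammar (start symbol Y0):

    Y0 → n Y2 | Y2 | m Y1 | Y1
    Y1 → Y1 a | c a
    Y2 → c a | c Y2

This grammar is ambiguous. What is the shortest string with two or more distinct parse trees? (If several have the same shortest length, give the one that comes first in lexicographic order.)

c a

length 2: c a has 2 parse trees

Two derivations of c a:
  Y0 ⇒ Y2 ⇒ c a
  Y0 ⇒ Y1 ⇒ c a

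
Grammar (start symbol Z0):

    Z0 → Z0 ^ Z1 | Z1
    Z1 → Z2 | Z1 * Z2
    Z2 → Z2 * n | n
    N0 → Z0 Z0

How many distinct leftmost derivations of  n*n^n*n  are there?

Parse trees for n*n^n*n:
  [Z0 [Z0 [Z1 [Z2 [Z2 n] * n]]] ^ [Z1 [Z2 [Z2 n] * n]]]
  [Z0 [Z0 [Z1 [Z2 [Z2 n] * n]]] ^ [Z1 [Z1 [Z2 n]] * [Z2 n]]]
  [Z0 [Z0 [Z1 [Z1 [Z2 n]] * [Z2 n]]] ^ [Z1 [Z2 [Z2 n] * n]]]
  [Z0 [Z0 [Z1 [Z1 [Z2 n]] * [Z2 n]]] ^ [Z1 [Z1 [Z2 n]] * [Z2 n]]]

4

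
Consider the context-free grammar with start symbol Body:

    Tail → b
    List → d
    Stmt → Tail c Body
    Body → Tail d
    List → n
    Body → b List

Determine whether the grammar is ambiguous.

Ambiguous

Witness: b d

Derivation 1: Body ⇒ Tail d ⇒ b d
Derivation 2: Body ⇒ b List ⇒ b d

Two distinct leftmost derivations for the same string.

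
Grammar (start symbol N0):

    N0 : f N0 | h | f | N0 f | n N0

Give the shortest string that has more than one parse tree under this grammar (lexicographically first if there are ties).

length 1: no string has ≥2 trees
length 2: f f has 2 parse trees

Two derivations of f f:
  N0 ⇒ f N0 ⇒ f f
  N0 ⇒ N0 f ⇒ f f

f f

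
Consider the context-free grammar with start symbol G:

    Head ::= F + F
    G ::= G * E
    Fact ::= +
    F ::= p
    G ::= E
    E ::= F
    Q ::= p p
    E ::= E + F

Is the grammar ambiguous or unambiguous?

Unambiguous

Only G, E, F are reachable from G; ignoring the rest: The grammar is stratified — G handles '*' (left-recursive), E handles '+', F atoms. Each operator has a fixed associativity and precedence level, so every string has one parse.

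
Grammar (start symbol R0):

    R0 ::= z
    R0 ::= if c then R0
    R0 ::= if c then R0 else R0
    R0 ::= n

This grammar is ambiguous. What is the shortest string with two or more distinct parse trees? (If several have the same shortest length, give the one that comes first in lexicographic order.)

if c then if c then n else n

length 1: no string has ≥2 trees
length 4: no string has ≥2 trees
length 6: no string has ≥2 trees
length 7: no string has ≥2 trees
length 9: if c then if c then n else n has 2 parse trees

Two derivations of if c then if c then n else n:
  R0 ⇒ if c then R0 ⇒ if c then if c then R0 else R0 ⇒ if c then if c then n else R0 ⇒ if c then if c then n else n
  R0 ⇒ if c then R0 else R0 ⇒ if c then if c then R0 else R0 ⇒ if c then if c then n else R0 ⇒ if c then if c then n else n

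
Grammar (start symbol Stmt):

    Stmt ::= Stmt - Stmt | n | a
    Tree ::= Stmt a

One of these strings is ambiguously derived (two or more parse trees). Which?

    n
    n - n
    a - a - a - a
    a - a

n: 1 tree
n - n: 1 tree
a - a - a - a: 5 trees
a - a: 1 tree

a - a - a - a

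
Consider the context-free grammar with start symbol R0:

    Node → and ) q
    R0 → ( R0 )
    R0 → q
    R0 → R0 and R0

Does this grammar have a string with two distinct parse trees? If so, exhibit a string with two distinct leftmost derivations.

Witness: q and q and q

Derivation 1: R0 ⇒ R0 and R0 ⇒ q and R0 ⇒ q and R0 and R0 ⇒ q and q and R0 ⇒ q and q and q
Derivation 2: R0 ⇒ R0 and R0 ⇒ R0 and R0 and R0 ⇒ q and R0 and R0 ⇒ q and q and R0 ⇒ q and q and q

Two distinct leftmost derivations for the same string.

Ambiguous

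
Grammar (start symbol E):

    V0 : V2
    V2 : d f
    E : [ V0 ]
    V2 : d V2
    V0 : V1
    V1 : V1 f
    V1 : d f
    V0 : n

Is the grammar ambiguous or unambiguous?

Ambiguous

Witness: [ d f ]

Derivation 1: E ⇒ [ V0 ] ⇒ [ V2 ] ⇒ [ d f ]
Derivation 2: E ⇒ [ V0 ] ⇒ [ V1 ] ⇒ [ d f ]

Two distinct leftmost derivations for the same string.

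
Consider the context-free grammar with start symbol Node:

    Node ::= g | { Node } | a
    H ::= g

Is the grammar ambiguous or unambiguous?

Unambiguous

(H is unreachable from Node, so its rules don't affect L(Node).) Each string is a nest of matched brackets around a single atom. An opening bracket forces the recursive rule; an atom forces the base rule.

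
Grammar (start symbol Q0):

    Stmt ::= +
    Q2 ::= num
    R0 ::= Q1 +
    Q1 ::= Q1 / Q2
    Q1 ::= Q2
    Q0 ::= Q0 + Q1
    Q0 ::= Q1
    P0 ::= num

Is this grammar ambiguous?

Unambiguous

(Stmt, P0, R0 are unreachable from Q0, so their rules don't affect L(Q0).) The grammar is stratified — Q0 handles '+' (left-recursive), Q1 handles '/', Q2 atoms. Each operator has a fixed associativity and precedence level, so every string has one parse.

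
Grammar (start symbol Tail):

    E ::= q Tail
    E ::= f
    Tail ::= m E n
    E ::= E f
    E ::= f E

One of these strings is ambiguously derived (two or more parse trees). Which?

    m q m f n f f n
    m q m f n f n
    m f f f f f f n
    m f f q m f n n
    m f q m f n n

m f f f f f f n

m q m f n f f n: 1 tree
m q m f n f n: 1 tree
m f f f f f f n: 32 trees
m f f q m f n n: 1 tree
m f q m f n n: 1 tree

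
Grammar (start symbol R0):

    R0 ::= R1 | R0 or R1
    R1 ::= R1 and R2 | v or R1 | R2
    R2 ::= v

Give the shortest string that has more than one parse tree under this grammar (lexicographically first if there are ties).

length 1: no string has ≥2 trees
length 3: v or v has 2 parse trees

Two derivations of v or v:
  R0 ⇒ R1 ⇒ v or R1 ⇒ v or R2 ⇒ v or v
  R0 ⇒ R0 or R1 ⇒ R1 or R1 ⇒ R2 or R1 ⇒ v or R1 ⇒ v or R2 ⇒ v or v

v or v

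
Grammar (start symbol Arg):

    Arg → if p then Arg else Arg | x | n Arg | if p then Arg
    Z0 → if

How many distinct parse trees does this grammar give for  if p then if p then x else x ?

Parse trees for if p then if p then x else x:
  [Arg if p then [Arg if p then [Arg x]] else [Arg x]]
  [Arg if p then [Arg if p then [Arg x] else [Arg x]]]

2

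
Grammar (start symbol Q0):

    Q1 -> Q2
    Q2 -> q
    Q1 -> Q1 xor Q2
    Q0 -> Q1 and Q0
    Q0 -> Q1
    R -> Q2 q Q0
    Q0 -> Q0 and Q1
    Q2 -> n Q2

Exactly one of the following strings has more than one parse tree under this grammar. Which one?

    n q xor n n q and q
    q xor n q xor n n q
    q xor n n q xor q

n q xor n n q and q: 2 trees
q xor n q xor n n q: 1 tree
q xor n n q xor q: 1 tree

n q xor n n q and q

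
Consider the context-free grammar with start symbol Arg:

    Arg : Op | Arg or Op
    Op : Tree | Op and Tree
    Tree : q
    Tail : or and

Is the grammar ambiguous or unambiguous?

Only Arg, Op, Tree are reachable from Arg; ignoring the rest: Arg → Arg or Op | Op  ;  Op → Op and Tree | Tree  — a left-associative chain with Tree at the bottom. Each string factors uniquely by precedence.

Unambiguous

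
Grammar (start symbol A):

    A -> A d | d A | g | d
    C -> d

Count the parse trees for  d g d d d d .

5

Parse trees for d g d d d d:
  [A [A [A [A [A d [A g]] d] d] d] d]
  [A [A [A [A d [A [A g] d]] d] d] d]
  [A [A [A d [A [A [A g] d] d]] d] d]
  [A [A d [A [A [A [A g] d] d] d]] d]
  [A d [A [A [A [A [A g] d] d] d] d]]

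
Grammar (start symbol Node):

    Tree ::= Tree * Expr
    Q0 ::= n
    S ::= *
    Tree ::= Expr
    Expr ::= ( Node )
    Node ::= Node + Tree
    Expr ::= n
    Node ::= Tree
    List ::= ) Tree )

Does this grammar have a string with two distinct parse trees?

(List, S, Q0 are unreachable from Node, so their rules don't affect L(Node).) Node → Node + Tree | Tree  ;  Tree → Tree * Expr | Expr  — a left-associative chain with Expr at the bottom. Each string factors uniquely by precedence.

Unambiguous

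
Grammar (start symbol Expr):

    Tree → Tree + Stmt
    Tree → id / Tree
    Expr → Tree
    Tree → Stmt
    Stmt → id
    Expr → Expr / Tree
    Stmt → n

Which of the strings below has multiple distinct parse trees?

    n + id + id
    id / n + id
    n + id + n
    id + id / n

n + id + id: 1 tree
id / n + id: 3 trees
n + id + n: 1 tree
id + id / n: 1 tree

id / n + id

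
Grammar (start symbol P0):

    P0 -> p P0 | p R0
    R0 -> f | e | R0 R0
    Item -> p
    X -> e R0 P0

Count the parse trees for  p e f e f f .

14

Parse trees for p e f e f f (showing first 6 of 14):
  [P0 p [R0 [R0 e] [R0 [R0 f] [R0 [R0 e] [R0 [R0 f] [R0 f]]]]]]
  [P0 p [R0 [R0 e] [R0 [R0 f] [R0 [R0 [R0 e] [R0 f]] [R0 f]]]]]
  [P0 p [R0 [R0 e] [R0 [R0 [R0 f] [R0 e]] [R0 [R0 f] [R0 f]]]]]
  [P0 p [R0 [R0 e] [R0 [R0 [R0 f] [R0 [R0 e] [R0 f]]] [R0 f]]]]
  [P0 p [R0 [R0 e] [R0 [R0 [R0 [R0 f] [R0 e]] [R0 f]] [R0 f]]]]
  [P0 p [R0 [R0 [R0 e] [R0 f]] [R0 [R0 e] [R0 [R0 f] [R0 f]]]]]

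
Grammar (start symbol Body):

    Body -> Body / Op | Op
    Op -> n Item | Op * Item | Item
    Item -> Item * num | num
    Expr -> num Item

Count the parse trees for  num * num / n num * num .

4

Parse trees for num * num / n num * num:
  [Body [Body [Op [Op [Item num]] * [Item num]]] / [Op n [Item [Item num] * num]]]
  [Body [Body [Op [Op [Item num]] * [Item num]]] / [Op [Op n [Item num]] * [Item num]]]
  [Body [Body [Op [Item [Item num] * num]]] / [Op n [Item [Item num] * num]]]
  [Body [Body [Op [Item [Item num] * num]]] / [Op [Op n [Item num]] * [Item num]]]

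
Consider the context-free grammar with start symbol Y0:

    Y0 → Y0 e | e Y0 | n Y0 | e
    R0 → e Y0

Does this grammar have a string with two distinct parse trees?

Ambiguous

Witness: e e

Derivation 1: Y0 ⇒ Y0 e ⇒ e e
Derivation 2: Y0 ⇒ e Y0 ⇒ e e

Two distinct leftmost derivations for the same string.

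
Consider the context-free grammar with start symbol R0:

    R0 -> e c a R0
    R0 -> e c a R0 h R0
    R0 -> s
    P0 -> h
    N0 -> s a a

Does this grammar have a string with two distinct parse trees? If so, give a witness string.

Witness: e c a e c a s h s

Derivation 1: R0 ⇒ e c a R0 ⇒ e c a e c a R0 h R0 ⇒ e c a e c a s h R0 ⇒ e c a e c a s h s
Derivation 2: R0 ⇒ e c a R0 h R0 ⇒ e c a e c a R0 h R0 ⇒ e c a e c a s h R0 ⇒ e c a e c a s h s

Two distinct leftmost derivations for the same string.

Ambiguous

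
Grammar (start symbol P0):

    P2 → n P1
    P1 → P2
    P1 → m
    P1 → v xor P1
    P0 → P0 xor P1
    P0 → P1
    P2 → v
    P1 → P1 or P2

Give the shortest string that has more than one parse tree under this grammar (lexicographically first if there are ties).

length 1: no string has ≥2 trees
length 2: no string has ≥2 trees
length 3: v xor m has 2 parse trees

Two derivations of v xor m:
  P0 ⇒ P0 xor P1 ⇒ P1 xor P1 ⇒ P2 xor P1 ⇒ v xor P1 ⇒ v xor m
  P0 ⇒ P1 ⇒ v xor P1 ⇒ v xor m

v xor m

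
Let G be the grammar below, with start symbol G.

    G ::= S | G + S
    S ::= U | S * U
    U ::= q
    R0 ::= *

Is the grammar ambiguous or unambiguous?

Only G, S, U are reachable from G; ignoring the rest: G → G + S | S  ;  S → S * U | U  — a left-associative chain with U at the bottom. Each string factors uniquely by precedence.

Unambiguous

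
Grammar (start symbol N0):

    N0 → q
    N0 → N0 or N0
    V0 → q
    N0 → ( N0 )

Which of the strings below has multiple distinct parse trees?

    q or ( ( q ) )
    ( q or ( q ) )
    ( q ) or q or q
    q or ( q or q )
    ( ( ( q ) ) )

q or ( ( q ) ): 1 tree
( q or ( q ) ): 1 tree
( q ) or q or q: 2 trees
q or ( q or q ): 1 tree
( ( ( q ) ) ): 1 tree

( q ) or q or q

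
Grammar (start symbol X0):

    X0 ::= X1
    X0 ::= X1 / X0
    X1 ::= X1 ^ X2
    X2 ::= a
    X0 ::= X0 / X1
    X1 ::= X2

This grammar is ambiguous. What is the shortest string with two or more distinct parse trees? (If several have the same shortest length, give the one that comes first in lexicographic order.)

length 1: no string has ≥2 trees
length 3: a / a has 2 parse trees

Two derivations of a / a:
  X0 ⇒ X1 / X0 ⇒ X2 / X0 ⇒ a / X0 ⇒ a / X1 ⇒ a / X2 ⇒ a / a
  X0 ⇒ X0 / X1 ⇒ X1 / X1 ⇒ X2 / X1 ⇒ a / X1 ⇒ a / X2 ⇒ a / a

a / a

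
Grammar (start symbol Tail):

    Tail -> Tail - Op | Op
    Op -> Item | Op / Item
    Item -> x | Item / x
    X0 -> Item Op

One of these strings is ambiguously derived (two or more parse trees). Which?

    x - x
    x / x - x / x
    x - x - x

x - x: 1 tree
x / x - x / x: 4 trees
x - x - x: 1 tree

x / x - x / x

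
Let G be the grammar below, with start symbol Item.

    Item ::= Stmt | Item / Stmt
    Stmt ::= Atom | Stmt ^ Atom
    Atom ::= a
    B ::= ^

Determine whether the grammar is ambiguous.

Only Item, Stmt, Atom are reachable from Item; ignoring the rest: The grammar is stratified — Item handles '/' (left-recursive), Stmt handles '^', Atom atoms. Each operator has a fixed associativity and precedence level, so every string has one parse.

Unambiguous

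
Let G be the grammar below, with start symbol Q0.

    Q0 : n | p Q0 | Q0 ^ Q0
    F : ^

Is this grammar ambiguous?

Ambiguous

Witness: p n ^ n

Derivation 1: Q0 ⇒ p Q0 ⇒ p Q0 ^ Q0 ⇒ p n ^ Q0 ⇒ p n ^ n
Derivation 2: Q0 ⇒ Q0 ^ Q0 ⇒ p Q0 ^ Q0 ⇒ p n ^ Q0 ⇒ p n ^ n

Two distinct leftmost derivations for the same string.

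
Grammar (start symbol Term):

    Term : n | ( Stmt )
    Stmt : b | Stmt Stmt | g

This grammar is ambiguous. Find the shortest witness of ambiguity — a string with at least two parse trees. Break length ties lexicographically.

( b b b )

length 1: no string has ≥2 trees
length 3: no string has ≥2 trees
length 4: no string has ≥2 trees
length 5: ( b b b ) has 2 parse trees

Two derivations of ( b b b ):
  Term ⇒ ( Stmt ) ⇒ ( Stmt Stmt ) ⇒ ( b Stmt ) ⇒ ( b Stmt Stmt ) ⇒ ( b b Stmt ) ⇒ ( b b b )
  Term ⇒ ( Stmt ) ⇒ ( Stmt Stmt ) ⇒ ( Stmt Stmt Stmt ) ⇒ ( b Stmt Stmt ) ⇒ ( b b Stmt ) ⇒ ( b b b )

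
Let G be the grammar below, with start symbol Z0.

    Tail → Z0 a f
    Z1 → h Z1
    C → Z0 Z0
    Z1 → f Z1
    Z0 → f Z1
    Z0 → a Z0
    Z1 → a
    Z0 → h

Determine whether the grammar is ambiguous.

Only Z0, Z1 are reachable from Z0; ignoring the rest: The reachable rules are right-linear with at most one rule per (nonterminal, next-terminal) pair. Each input token forces the next rule, so parsing is deterministic.

Unambiguous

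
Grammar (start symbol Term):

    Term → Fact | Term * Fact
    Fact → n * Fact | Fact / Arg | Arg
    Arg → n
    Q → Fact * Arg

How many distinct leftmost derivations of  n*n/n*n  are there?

Parse trees for n*n/n*n:
  [Term [Term [Fact n * [Fact [Fact [Arg n]] / [Arg n]]]] * [Fact [Arg n]]]
  [Term [Term [Fact [Fact n * [Fact [Arg n]]] / [Arg n]]] * [Fact [Arg n]]]
  [Term [Term [Term [Fact [Arg n]]] * [Fact [Fact [Arg n]] / [Arg n]]] * [Fact [Arg n]]]

3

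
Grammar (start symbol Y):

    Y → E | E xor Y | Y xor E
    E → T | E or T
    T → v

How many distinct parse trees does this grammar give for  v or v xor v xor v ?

4

Parse trees for v or v xor v xor v:
  [Y [E [E [T v]] or [T v]] xor [Y [E [T v]] xor [Y [E [T v]]]]]
  [Y [E [E [T v]] or [T v]] xor [Y [Y [E [T v]]] xor [E [T v]]]]
  [Y [Y [E [E [T v]] or [T v]] xor [Y [E [T v]]]] xor [E [T v]]]
  [Y [Y [Y [E [E [T v]] or [T v]]] xor [E [T v]]] xor [E [T v]]]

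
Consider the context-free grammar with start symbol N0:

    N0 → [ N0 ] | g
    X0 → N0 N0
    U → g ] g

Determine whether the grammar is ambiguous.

Unambiguous

Only N0 is reachable from N0; ignoring the rest: L(N0) is { openⁿ atom closeⁿ : n ≥ 0 }. The bracket depth fixes n, and the derivation is forced at every step.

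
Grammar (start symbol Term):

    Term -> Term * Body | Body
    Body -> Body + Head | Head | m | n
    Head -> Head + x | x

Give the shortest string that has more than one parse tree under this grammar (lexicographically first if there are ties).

x + x

length 1: no string has ≥2 trees
length 3: x + x has 2 parse trees

Two derivations of x + x:
  Term ⇒ Body ⇒ Body + Head ⇒ Head + Head ⇒ x + Head ⇒ x + x
  Term ⇒ Body ⇒ Head ⇒ Head + x ⇒ x + x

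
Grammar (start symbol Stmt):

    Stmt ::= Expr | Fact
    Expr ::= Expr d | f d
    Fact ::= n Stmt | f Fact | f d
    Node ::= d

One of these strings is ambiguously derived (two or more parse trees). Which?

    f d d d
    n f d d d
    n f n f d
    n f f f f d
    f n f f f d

n f n f d

f d d d: 1 tree
n f d d d: 1 tree
n f n f d: 2 trees
n f f f f d: 1 tree
f n f f f d: 1 tree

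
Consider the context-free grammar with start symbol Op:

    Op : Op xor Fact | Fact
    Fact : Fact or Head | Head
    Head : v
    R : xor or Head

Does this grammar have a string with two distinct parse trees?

Unambiguous

(R is unreachable from Op, so its rules don't affect L(Op).) This is a standard precedence ladder (Op over Fact over Head), with each level left-recursive on its own operator ('xor' at Op, 'or' at Fact). That structure is LR(1), hence unambiguous.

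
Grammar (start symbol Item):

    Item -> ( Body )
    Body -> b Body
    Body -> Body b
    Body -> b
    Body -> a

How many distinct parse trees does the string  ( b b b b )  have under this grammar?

Parse trees for ( b b b b ):
  [Item ( [Body b [Body b [Body b [Body b]]]] )]
  [Item ( [Body b [Body b [Body [Body b] b]]] )]
  [Item ( [Body b [Body [Body b [Body b]] b]] )]
  [Item ( [Body b [Body [Body [Body b] b] b]] )]
  [Item ( [Body [Body b [Body b [Body b]]] b] )]
  [Item ( [Body [Body b [Body [Body b] b]] b] )]
  [Item ( [Body [Body [Body b [Body b]] b] b] )]
  [Item ( [Body [Body [Body [Body b] b] b] b] )]

8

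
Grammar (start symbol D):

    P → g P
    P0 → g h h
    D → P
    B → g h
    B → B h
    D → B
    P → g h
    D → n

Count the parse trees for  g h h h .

1

Parse trees for g h h h:
  [D [B [B [B g h] h] h]]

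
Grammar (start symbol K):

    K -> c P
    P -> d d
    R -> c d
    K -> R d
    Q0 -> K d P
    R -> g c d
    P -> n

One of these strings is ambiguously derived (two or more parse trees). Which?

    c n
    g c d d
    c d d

c n: 1 tree
g c d d: 1 tree
c d d: 2 trees

c d d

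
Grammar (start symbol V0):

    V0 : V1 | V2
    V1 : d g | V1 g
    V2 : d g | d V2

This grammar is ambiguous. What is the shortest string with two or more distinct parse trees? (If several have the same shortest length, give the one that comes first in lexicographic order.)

length 2: d g has 2 parse trees

Two derivations of d g:
  V0 ⇒ V1 ⇒ d g
  V0 ⇒ V2 ⇒ d g

d g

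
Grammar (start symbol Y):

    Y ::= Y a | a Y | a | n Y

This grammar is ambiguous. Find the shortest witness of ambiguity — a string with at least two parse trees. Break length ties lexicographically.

length 1: no string has ≥2 trees
length 2: a a has 2 parse trees

Two derivations of a a:
  Y ⇒ Y a ⇒ a a
  Y ⇒ a Y ⇒ a a

a a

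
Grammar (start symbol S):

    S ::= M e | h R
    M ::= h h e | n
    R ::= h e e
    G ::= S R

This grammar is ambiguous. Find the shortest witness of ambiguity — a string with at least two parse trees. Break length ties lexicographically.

length 2: no string has ≥2 trees
length 4: h h e e has 2 parse trees

Two derivations of h h e e:
  S ⇒ M e ⇒ h h e e
  S ⇒ h R ⇒ h h e e

h h e e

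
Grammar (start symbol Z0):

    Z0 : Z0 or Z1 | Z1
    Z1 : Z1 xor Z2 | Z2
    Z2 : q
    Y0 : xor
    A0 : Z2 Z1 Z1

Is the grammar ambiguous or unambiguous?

Only Z0, Z1, Z2 are reachable from Z0; ignoring the rest: Z0 → Z0 or Z1 | Z1  ;  Z1 → Z1 xor Z2 | Z2  — a left-associative chain with Z2 at the bottom. Each string factors uniquely by precedence.

Unambiguous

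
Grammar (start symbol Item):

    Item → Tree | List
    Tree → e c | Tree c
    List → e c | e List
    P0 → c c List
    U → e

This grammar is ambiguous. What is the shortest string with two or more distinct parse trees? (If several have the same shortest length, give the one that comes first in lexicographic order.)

length 2: e c has 2 parse trees

Two derivations of e c:
  Item ⇒ Tree ⇒ e c
  Item ⇒ List ⇒ e c

e c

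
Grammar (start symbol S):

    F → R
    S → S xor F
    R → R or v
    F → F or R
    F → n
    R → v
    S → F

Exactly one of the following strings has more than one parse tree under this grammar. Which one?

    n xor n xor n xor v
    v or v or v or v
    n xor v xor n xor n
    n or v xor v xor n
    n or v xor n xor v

v or v or v or v

n xor n xor n xor v: 1 tree
v or v or v or v: 8 trees
n xor v xor n xor n: 1 tree
n or v xor v xor n: 1 tree
n or v xor n xor v: 1 tree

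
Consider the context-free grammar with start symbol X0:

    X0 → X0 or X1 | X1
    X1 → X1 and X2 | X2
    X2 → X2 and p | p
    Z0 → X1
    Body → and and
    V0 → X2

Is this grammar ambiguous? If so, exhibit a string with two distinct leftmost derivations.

Witness: p and p

Derivation 1: X0 ⇒ X1 ⇒ X1 and X2 ⇒ X2 and X2 ⇒ p and X2 ⇒ p and p
Derivation 2: X0 ⇒ X1 ⇒ X2 ⇒ X2 and p ⇒ p and p

Two distinct leftmost derivations for the same string.

Ambiguous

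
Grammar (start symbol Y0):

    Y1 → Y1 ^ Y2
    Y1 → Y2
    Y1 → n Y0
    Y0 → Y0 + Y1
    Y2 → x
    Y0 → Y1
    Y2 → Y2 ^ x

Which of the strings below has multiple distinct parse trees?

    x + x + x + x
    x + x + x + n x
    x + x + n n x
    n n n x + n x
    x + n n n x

n n n x + n x

x + x + x + x: 1 tree
x + x + x + n x: 1 tree
x + x + n n x: 1 tree
n n n x + n x: 4 trees
x + n n n x: 1 tree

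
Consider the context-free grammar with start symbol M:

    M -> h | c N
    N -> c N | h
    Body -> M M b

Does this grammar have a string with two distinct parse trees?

(Body is unreachable from M, so its rules don't affect L(M).) The reachable rules are right-linear with at most one rule per (nonterminal, next-terminal) pair. Each input token forces the next rule, so parsing is deterministic.

Unambiguous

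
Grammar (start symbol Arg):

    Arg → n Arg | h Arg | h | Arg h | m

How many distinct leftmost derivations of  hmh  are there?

Parse trees for hmh:
  [Arg h [Arg [Arg m] h]]
  [Arg [Arg h [Arg m]] h]

2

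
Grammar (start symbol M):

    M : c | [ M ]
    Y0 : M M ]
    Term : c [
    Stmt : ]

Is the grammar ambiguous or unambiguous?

Unambiguous

(Y0, Term, Stmt are unreachable from M, so their rules don't affect L(M).) Each string is a nest of matched brackets around a single atom. An opening bracket forces the recursive rule; an atom forces the base rule.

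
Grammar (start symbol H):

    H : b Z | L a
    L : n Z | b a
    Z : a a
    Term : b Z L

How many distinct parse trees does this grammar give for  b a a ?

2

Parse trees for b a a:
  [H b [Z a a]]
  [H [L b a] a]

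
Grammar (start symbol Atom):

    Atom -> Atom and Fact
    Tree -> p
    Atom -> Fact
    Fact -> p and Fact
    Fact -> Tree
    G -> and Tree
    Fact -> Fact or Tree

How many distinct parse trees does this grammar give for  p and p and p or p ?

7

Parse trees for p and p and p or p:
  [Atom [Atom [Fact [Tree p]]] and [Fact p and [Fact [Fact [Tree p]] or [Tree p]]]]
  [Atom [Atom [Fact [Tree p]]] and [Fact [Fact p and [Fact [Tree p]]] or [Tree p]]]
  [Atom [Atom [Atom [Fact [Tree p]]] and [Fact [Tree p]]] and [Fact [Fact [Tree p]] or [Tree p]]]
  [Atom [Atom [Fact p and [Fact [Tree p]]]] and [Fact [Fact [Tree p]] or [Tree p]]]
  [Atom [Fact p and [Fact p and [Fact [Fact [Tree p]] or [Tree p]]]]]
  [Atom [Fact p and [Fact [Fact p and [Fact [Tree p]]] or [Tree p]]]]
  [Atom [Fact [Fact p and [Fact p and [Fact [Tree p]]]] or [Tree p]]]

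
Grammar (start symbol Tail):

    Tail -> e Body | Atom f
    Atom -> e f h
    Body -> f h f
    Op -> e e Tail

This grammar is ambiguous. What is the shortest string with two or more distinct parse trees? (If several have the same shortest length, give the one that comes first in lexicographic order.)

e f h f

length 4: e f h f has 2 parse trees

Two derivations of e f h f:
  Tail ⇒ e Body ⇒ e f h f
  Tail ⇒ Atom f ⇒ e f h f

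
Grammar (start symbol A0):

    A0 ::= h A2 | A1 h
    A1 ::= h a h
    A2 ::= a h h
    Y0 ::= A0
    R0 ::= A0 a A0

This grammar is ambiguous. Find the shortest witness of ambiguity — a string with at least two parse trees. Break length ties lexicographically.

length 4: h a h h has 2 parse trees

Two derivations of h a h h:
  A0 ⇒ h A2 ⇒ h a h h
  A0 ⇒ A1 h ⇒ h a h h

h a h h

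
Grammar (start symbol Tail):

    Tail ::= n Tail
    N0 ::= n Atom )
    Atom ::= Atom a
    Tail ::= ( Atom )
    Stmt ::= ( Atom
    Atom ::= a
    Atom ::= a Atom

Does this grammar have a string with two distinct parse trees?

Ambiguous

Witness: ( a a )

Derivation 1: Tail ⇒ ( Atom ) ⇒ ( Atom a ) ⇒ ( a a )
Derivation 2: Tail ⇒ ( Atom ) ⇒ ( a Atom ) ⇒ ( a a )

Two distinct leftmost derivations for the same string.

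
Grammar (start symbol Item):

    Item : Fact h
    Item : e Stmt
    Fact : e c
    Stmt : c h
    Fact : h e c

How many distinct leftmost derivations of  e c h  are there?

Parse trees for e c h:
  [Item [Fact e c] h]
  [Item e [Stmt c h]]

2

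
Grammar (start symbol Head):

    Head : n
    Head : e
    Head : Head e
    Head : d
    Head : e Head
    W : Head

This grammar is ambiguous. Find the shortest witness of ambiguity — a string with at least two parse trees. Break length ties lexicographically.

length 1: no string has ≥2 trees
length 2: e e has 2 parse trees

Two derivations of e e:
  Head ⇒ Head e ⇒ e e
  Head ⇒ e Head ⇒ e e

e e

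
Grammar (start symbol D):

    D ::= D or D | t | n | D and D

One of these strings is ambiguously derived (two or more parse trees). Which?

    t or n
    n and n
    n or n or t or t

t or n: 1 tree
n and n: 1 tree
n or n or t or t: 5 trees

n or n or t or t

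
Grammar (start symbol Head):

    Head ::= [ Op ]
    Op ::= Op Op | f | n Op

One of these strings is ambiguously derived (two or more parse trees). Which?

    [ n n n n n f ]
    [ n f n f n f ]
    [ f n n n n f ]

[ n n n n n f ]: 1 tree
[ n f n f n f ]: 7 trees
[ f n n n n f ]: 1 tree

[ n f n f n f ]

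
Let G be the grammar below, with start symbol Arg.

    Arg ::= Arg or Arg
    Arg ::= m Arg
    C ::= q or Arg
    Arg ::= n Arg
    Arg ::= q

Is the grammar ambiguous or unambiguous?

Ambiguous

Witness: m q or q

Derivation 1: Arg ⇒ Arg or Arg ⇒ m Arg or Arg ⇒ m q or Arg ⇒ m q or q
Derivation 2: Arg ⇒ m Arg ⇒ m Arg or Arg ⇒ m q or Arg ⇒ m q or q

Two distinct leftmost derivations for the same string.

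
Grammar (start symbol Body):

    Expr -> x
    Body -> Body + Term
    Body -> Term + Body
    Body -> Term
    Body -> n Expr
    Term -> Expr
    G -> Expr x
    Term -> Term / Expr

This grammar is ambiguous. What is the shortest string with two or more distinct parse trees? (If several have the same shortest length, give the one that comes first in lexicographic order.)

length 1: no string has ≥2 trees
length 2: no string has ≥2 trees
length 3: x + x has 2 parse trees

Two derivations of x + x:
  Body ⇒ Body + Term ⇒ Term + Term ⇒ Expr + Term ⇒ x + Term ⇒ x + Expr ⇒ x + x
  Body ⇒ Term + Body ⇒ Expr + Body ⇒ x + Body ⇒ x + Term ⇒ x + Expr ⇒ x + x

x + x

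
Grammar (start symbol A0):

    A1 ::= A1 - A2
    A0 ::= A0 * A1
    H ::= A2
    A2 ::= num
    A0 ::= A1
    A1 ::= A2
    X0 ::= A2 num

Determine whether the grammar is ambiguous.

Unambiguous

(H, X0 are unreachable from A0, so their rules don't affect L(A0).) This is a standard precedence ladder (A0 over A1 over A2), with each level left-recursive on its own operator ('*' at A0, '-' at A1). That structure is LR(1), hence unambiguous.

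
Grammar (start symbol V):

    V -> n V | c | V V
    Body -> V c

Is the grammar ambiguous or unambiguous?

Ambiguous

Witness: c c c

Derivation 1: V ⇒ V V ⇒ c V ⇒ c V V ⇒ c c V ⇒ c c c
Derivation 2: V ⇒ V V ⇒ V V V ⇒ c V V ⇒ c c V ⇒ c c c

Two distinct leftmost derivations for the same string.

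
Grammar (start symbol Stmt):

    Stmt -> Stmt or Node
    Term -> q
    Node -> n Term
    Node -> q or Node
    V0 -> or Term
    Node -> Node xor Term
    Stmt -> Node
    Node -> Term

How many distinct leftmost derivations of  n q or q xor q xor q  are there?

Parse trees for n q or q xor q xor q:
  [Stmt [Stmt [Node n [Term q]]] or [Node [Node [Node [Term q]] xor [Term q]] xor [Term q]]]

1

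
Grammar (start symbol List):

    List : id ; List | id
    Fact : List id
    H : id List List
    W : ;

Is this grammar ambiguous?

Only List is reachable from List; ignoring the rest: Right-recursive list with a separator: after each atom, whether the separator follows determines the rule. One parse per string.

Unambiguous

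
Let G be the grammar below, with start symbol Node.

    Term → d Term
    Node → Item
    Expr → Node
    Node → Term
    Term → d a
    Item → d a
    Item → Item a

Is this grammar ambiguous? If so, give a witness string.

Ambiguous

Witness: d a

Derivation 1: Node ⇒ Item ⇒ d a
Derivation 2: Node ⇒ Term ⇒ d a

Two distinct leftmost derivations for the same string.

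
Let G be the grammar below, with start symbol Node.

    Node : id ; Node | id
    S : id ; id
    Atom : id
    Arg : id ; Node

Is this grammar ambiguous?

Only Node is reachable from Node; ignoring the rest: Right-recursive list with a separator: after each atom, whether the separator follows determines the rule. One parse per string.

Unambiguous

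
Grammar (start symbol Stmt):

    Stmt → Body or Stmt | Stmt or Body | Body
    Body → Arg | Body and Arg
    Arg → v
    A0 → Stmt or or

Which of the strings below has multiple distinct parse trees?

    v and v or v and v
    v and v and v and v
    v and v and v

v and v or v and v

v and v or v and v: 2 trees
v and v and v and v: 1 tree
v and v and v: 1 tree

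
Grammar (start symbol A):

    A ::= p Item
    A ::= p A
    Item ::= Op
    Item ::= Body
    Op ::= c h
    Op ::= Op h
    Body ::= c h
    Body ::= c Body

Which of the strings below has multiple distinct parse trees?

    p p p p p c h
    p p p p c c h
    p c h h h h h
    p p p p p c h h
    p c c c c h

p p p p p c h: 2 trees
p p p p c c h: 1 tree
p c h h h h h: 1 tree
p p p p p c h h: 1 tree
p c c c c h: 1 tree

p p p p p c h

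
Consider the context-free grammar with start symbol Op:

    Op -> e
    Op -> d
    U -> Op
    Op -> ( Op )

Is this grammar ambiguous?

Unambiguous

(U is unreachable from Op, so its rules don't affect L(Op).) Each string is a nest of matched brackets around a single atom. An opening bracket forces the recursive rule; an atom forces the base rule.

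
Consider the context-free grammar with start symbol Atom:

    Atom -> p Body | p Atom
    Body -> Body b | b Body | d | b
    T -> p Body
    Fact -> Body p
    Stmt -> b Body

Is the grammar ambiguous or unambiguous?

Witness: p b b

Derivation 1: Atom ⇒ p Body ⇒ p Body b ⇒ p b b
Derivation 2: Atom ⇒ p Body ⇒ p b Body ⇒ p b b

Two distinct leftmost derivations for the same string.

Ambiguous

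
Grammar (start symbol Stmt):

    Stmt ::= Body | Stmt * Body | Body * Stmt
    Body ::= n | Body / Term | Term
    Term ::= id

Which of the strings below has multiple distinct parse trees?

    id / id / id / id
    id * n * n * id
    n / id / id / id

id * n * n * id

id / id / id / id: 1 tree
id * n * n * id: 8 trees
n / id / id / id: 1 tree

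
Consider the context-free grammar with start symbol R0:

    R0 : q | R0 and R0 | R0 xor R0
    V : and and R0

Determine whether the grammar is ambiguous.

Witness: q and q and q

Derivation 1: R0 ⇒ R0 and R0 ⇒ q and R0 ⇒ q and R0 and R0 ⇒ q and q and R0 ⇒ q and q and q
Derivation 2: R0 ⇒ R0 and R0 ⇒ R0 and R0 and R0 ⇒ q and R0 and R0 ⇒ q and q and R0 ⇒ q and q and q

Two distinct leftmost derivations for the same string.

Ambiguous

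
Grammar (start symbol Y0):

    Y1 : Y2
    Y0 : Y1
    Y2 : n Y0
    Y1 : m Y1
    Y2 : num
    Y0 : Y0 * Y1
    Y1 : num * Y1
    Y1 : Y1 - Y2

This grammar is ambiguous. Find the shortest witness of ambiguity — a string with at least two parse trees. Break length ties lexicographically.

num * num

length 1: no string has ≥2 trees
length 2: no string has ≥2 trees
length 3: num * num has 2 parse trees

Two derivations of num * num:
  Y0 ⇒ Y1 ⇒ num * Y1 ⇒ num * Y2 ⇒ num * num
  Y0 ⇒ Y0 * Y1 ⇒ Y1 * Y1 ⇒ Y2 * Y1 ⇒ num * Y1 ⇒ num * Y2 ⇒ num * num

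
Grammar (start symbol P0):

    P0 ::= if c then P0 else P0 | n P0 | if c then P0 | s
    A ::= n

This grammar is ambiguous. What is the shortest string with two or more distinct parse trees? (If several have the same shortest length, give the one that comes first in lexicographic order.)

length 1: no string has ≥2 trees
length 2: no string has ≥2 trees
length 3: no string has ≥2 trees
length 4: no string has ≥2 trees
length 5: no string has ≥2 trees
length 6: no string has ≥2 trees
length 7: no string has ≥2 trees
length 8: no string has ≥2 trees
length 9: if c then if c then s else s has 2 parse trees

Two derivations of if c then if c then s else s:
  P0 ⇒ if c then P0 else P0 ⇒ if c then if c then P0 else P0 ⇒ if c then if c then s else P0 ⇒ if c then if c then s else s
  P0 ⇒ if c then P0 ⇒ if c then if c then P0 else P0 ⇒ if c then if c then s else P0 ⇒ if c then if c then s else s

if c then if c then s else s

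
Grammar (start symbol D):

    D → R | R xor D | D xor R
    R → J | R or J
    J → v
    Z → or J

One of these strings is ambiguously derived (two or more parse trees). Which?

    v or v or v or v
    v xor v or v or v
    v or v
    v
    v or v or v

v xor v or v or v

v or v or v or v: 1 tree
v xor v or v or v: 2 trees
v or v: 1 tree
v: 1 tree
v or v or v: 1 tree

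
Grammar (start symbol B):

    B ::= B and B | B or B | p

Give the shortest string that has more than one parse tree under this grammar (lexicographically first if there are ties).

length 1: no string has ≥2 trees
length 3: no string has ≥2 trees
length 5: p and p and p has 2 parse trees

Two derivations of p and p and p:
  B ⇒ B and B ⇒ B and B and B ⇒ p and B and B ⇒ p and p and B ⇒ p and p and p
  B ⇒ B and B ⇒ p and B ⇒ p and B and B ⇒ p and p and B ⇒ p and p and p

p and p and p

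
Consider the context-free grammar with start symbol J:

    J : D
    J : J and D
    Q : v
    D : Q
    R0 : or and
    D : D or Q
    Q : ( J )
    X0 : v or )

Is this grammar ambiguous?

Unambiguous

(R0, X0 are unreachable from J, so their rules don't affect L(J).) This is a standard precedence ladder (J over D over Q), with each level left-recursive on its own operator ('and' at J, 'or' at D). That structure is LR(1), hence unambiguous.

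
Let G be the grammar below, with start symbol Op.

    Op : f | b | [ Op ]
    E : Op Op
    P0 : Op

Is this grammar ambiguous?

(E, P0 are unreachable from Op, so their rules don't affect L(Op).) Each string is a nest of matched brackets around a single atom. An opening bracket forces the recursive rule; an atom forces the base rule.

Unambiguous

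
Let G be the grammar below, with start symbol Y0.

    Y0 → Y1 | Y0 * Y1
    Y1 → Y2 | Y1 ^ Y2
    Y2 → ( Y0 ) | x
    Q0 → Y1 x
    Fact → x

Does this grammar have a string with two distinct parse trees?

Unambiguous

(Q0, Fact are unreachable from Y0, so their rules don't affect L(Y0).) The grammar is stratified — Y0 handles '*' (left-recursive), Y1 handles '^', Y2 atoms. Each operator has a fixed associativity and precedence level, so every string has one parse.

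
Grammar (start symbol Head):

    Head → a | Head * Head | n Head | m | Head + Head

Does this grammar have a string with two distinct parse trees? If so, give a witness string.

Ambiguous

Witness: n a * a

Derivation 1: Head ⇒ Head * Head ⇒ n Head * Head ⇒ n a * Head ⇒ n a * a
Derivation 2: Head ⇒ n Head ⇒ n Head * Head ⇒ n a * Head ⇒ n a * a

Two distinct leftmost derivations for the same string.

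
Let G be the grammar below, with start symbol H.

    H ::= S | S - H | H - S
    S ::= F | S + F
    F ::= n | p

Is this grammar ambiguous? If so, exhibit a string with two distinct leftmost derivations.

Ambiguous

Witness: n - n

Derivation 1: H ⇒ S - H ⇒ F - H ⇒ n - H ⇒ n - S ⇒ n - F ⇒ n - n
Derivation 2: H ⇒ H - S ⇒ S - S ⇒ F - S ⇒ n - S ⇒ n - F ⇒ n - n

Two distinct leftmost derivations for the same string.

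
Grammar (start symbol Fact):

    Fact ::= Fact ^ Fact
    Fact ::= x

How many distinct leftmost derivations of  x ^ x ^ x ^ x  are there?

Parse trees for x ^ x ^ x ^ x:
  [Fact [Fact x] ^ [Fact [Fact x] ^ [Fact [Fact x] ^ [Fact x]]]]
  [Fact [Fact x] ^ [Fact [Fact [Fact x] ^ [Fact x]] ^ [Fact x]]]
  [Fact [Fact [Fact x] ^ [Fact x]] ^ [Fact [Fact x] ^ [Fact x]]]
  [Fact [Fact [Fact x] ^ [Fact [Fact x] ^ [Fact x]]] ^ [Fact x]]
  [Fact [Fact [Fact [Fact x] ^ [Fact x]] ^ [Fact x]] ^ [Fact x]]

5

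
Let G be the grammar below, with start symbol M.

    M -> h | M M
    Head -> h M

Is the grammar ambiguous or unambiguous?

Witness: h h h

Derivation 1: M ⇒ M M ⇒ h M ⇒ h M M ⇒ h h M ⇒ h h h
Derivation 2: M ⇒ M M ⇒ M M M ⇒ h M M ⇒ h h M ⇒ h h h

Two distinct leftmost derivations for the same string.

Ambiguous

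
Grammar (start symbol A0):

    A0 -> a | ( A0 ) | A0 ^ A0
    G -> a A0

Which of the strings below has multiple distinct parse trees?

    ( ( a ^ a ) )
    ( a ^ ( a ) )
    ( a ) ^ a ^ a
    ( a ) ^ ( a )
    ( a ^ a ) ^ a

( ( a ^ a ) ): 1 tree
( a ^ ( a ) ): 1 tree
( a ) ^ a ^ a: 2 trees
( a ) ^ ( a ): 1 tree
( a ^ a ) ^ a: 1 tree

( a ) ^ a ^ a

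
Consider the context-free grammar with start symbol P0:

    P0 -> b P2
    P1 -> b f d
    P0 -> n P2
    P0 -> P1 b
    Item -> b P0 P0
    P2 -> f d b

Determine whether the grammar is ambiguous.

Witness: b f d b

Derivation 1: P0 ⇒ b P2 ⇒ b f d b
Derivation 2: P0 ⇒ P1 b ⇒ b f d b

Two distinct leftmost derivations for the same string.

Ambiguous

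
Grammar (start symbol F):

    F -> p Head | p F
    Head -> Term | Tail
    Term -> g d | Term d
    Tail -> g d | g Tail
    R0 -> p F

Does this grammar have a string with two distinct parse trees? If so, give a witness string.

Witness: p g d

Derivation 1: F ⇒ p Head ⇒ p Term ⇒ p g d
Derivation 2: F ⇒ p Head ⇒ p Tail ⇒ p g d

Two distinct leftmost derivations for the same string.

Ambiguous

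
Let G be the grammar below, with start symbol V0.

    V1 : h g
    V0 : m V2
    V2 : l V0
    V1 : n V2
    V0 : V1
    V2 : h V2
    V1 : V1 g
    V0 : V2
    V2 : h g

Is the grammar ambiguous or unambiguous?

Ambiguous

Witness: h g

Derivation 1: V0 ⇒ V1 ⇒ h g
Derivation 2: V0 ⇒ V2 ⇒ h g

Two distinct leftmost derivations for the same string.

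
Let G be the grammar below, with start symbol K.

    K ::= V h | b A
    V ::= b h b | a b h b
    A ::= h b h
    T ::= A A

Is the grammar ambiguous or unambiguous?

Witness: b h b h

Derivation 1: K ⇒ V h ⇒ b h b h
Derivation 2: K ⇒ b A ⇒ b h b h

Two distinct leftmost derivations for the same string.

Ambiguous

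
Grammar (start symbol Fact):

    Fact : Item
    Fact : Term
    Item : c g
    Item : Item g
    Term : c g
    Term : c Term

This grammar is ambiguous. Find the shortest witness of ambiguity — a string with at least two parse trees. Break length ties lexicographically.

length 2: c g has 2 parse trees

Two derivations of c g:
  Fact ⇒ Item ⇒ c g
  Fact ⇒ Term ⇒ c g

c g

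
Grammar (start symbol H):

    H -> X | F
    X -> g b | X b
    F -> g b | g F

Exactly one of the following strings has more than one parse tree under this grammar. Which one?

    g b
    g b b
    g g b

g b: 2 trees
g b b: 1 tree
g g b: 1 tree

g b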